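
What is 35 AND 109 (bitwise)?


0b100011 & 0b1101101 = 0b100001 = 33

33


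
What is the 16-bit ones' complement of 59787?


59787 ^ 65535 = 5748

5748


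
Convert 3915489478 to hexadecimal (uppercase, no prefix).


3915489478 = E961A0C6 hex

E961A0C6


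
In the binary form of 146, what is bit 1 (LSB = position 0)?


0b10010010, position 1 = 1

1


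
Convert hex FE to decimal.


FE hex = 254 decimal

254


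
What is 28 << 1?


0b11100 << 1 = 0b111000 = 56

56


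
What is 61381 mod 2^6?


61381 & 63 = 5

5


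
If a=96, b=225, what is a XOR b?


96 ^ 225 = 129

129


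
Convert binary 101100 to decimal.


101100 in decimal = 44

44


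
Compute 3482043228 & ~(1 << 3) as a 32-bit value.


3482043228 & ~(1 << 3) = 3482043220

3482043220


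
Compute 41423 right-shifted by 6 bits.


0b1010000111001111 >> 6 = 0b1010000111 = 647

647


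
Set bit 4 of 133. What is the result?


133 | (1 << 4) = 133 | 16 = 149

149


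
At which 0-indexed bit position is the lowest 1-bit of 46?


0b101110. Lowest set bit at position 1

1


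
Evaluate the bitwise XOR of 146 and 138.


0b10010010 ^ 0b10001010 = 0b11000 = 24

24


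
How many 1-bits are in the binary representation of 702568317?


0b101001111000000101011101111101 has 17 set bits

17


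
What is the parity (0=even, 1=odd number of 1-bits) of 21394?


0b101001110010010 has 7 ones => parity 1

1


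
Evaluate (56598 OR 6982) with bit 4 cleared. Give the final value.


Step 1: 56598 | 6982 = 57174
Step 2: 57174 & ~(1 << 4) = 57158

57158


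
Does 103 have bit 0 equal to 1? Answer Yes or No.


0b1100111, bit 0 = 1. Yes

Yes


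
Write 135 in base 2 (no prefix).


135 = 10000111 in binary

10000111


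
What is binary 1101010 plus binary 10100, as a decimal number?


1101010 + 10100 = 1111110 = 126

126


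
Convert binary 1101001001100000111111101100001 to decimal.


1101001001100000111111101100001 in decimal = 1764786017

1764786017


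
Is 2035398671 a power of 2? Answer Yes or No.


0b1111001010100011011100000001111. Multiple bits set => No

No


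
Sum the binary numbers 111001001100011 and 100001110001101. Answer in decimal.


111001001100011 + 100001110001101 = 1011010111110000 = 46576

46576


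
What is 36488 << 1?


0b1000111010001000 << 1 = 0b10001110100010000 = 72976

72976


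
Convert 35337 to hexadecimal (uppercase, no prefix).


35337 = 8A09 hex

8A09


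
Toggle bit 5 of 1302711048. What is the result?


1302711048 ^ (1 << 5) = 1302711048 ^ 32 = 1302711080

1302711080


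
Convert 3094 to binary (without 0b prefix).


3094 = 110000010110 in binary

110000010110


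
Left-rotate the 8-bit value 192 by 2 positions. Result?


Rotate 0b11000000 left by 2 (8-bit) = 0b11 = 3

3


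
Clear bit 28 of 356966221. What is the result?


356966221 & ~(1 << 28) = 88530765

88530765


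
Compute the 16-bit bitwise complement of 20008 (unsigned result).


~0b100111000101000 = 0b1011000111010111 = 45527 (16-bit unsigned)

45527


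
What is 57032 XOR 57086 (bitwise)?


0b1101111011001000 ^ 0b1101111011111110 = 0b110110 = 54

54


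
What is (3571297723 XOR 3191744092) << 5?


Step 1: 3571297723 ^ 3191744092 = 1793297383
Step 2: 1793297383 << 5 = 57385516256

57385516256


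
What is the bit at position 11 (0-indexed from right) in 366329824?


0b10101110101011011111111100000, position 11 = 1

1


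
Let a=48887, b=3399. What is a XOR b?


48887 ^ 3399 = 46000

46000


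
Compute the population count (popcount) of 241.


0b11110001 has 5 set bits

5


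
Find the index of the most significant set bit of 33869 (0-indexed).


0b1000010001001101. Highest set bit at position 15

15


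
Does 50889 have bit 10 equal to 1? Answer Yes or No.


0b1100011011001001, bit 10 = 1. Yes

Yes


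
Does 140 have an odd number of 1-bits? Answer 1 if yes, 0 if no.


0b10001100 has 3 ones => parity 1

1


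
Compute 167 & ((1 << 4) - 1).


167 & 15 = 7

7


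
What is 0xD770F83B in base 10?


D770F83B hex = 3614505019 decimal

3614505019


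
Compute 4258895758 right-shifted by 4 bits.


0b11111101110110011001011110001110 >> 4 = 0b1111110111011001100101111000 = 266180984

266180984


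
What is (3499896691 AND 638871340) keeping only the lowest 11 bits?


Step 1: 3499896691 & 638871340 = 1320736
Step 2: 1320736 & 2047 = 1824

1824


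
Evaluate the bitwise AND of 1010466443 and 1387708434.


0b111100001110100111111010001011 & 0b1010010101101101100000000010010 = 0b10000001100100100000000000010 = 271728642

271728642


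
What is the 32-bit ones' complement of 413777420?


413777420 ^ 4294967295 = 3881189875

3881189875


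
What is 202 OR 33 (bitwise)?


0b11001010 | 0b100001 = 0b11101011 = 235

235


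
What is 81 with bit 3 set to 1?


81 | (1 << 3) = 81 | 8 = 89

89


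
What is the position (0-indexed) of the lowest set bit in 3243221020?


0b11000001010011111010000000011100. Lowest set bit at position 2

2


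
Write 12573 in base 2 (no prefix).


12573 = 11000100011101 in binary

11000100011101


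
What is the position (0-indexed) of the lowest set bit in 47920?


0b1011101100110000. Lowest set bit at position 4

4


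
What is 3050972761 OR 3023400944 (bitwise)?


0b10110101110110100010011001011001 | 0b10110100001101010110111111110000 = 0b10110101111111110110111111111001 = 3053416441

3053416441


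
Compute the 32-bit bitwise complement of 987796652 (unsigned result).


~0b111010111000001001010010101100 = 0b11000101000111110110101101010011 = 3307170643 (32-bit unsigned)

3307170643


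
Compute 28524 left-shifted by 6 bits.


0b110111101101100 << 6 = 0b110111101101100000000 = 1825536

1825536


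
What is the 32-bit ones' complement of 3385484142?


3385484142 ^ 4294967295 = 909483153

909483153


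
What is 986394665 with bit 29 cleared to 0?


986394665 & ~(1 << 29) = 449523753

449523753


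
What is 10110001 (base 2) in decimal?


10110001 in decimal = 177

177


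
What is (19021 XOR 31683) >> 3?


Step 1: 19021 ^ 31683 = 12686
Step 2: 12686 >> 3 = 1585

1585


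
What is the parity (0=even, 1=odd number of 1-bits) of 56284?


0b1101101111011100 has 11 ones => parity 1

1


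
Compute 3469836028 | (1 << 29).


3469836028 | (1 << 29) = 3469836028 | 536870912 = 4006706940

4006706940


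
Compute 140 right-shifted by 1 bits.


0b10001100 >> 1 = 0b1000110 = 70

70


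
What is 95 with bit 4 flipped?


95 ^ (1 << 4) = 95 ^ 16 = 79

79


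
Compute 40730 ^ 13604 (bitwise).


0b1001111100011010 ^ 0b11010100100100 = 0b1010101000111110 = 43582

43582


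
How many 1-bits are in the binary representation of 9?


0b1001 has 2 set bits

2


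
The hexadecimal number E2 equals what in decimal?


E2 hex = 226 decimal

226


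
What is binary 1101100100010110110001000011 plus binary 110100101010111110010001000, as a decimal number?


1101100100010110110001000011 + 110100101010111110010001000 = 10100001001101110100011001011 = 338094283

338094283


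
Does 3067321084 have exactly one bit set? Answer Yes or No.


0b10110110110100111001101011111100. Multiple bits set => No

No


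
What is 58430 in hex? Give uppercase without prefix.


58430 = E43E hex

E43E


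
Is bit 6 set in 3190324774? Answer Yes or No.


0b10111110001010000111111000100110, bit 6 = 0. No

No


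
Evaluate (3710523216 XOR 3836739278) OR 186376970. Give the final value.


Step 1: 3710523216 ^ 3836739278 = 965077406
Step 2: 965077406 | 186376970 = 1000336286

1000336286


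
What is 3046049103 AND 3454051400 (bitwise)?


0b10110101100011110000010101001111 & 0b11001101111000001010010001001000 = 0b10000101100000000000010001001000 = 2239759432

2239759432


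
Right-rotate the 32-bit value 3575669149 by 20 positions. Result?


Rotate 0b11010101001000000110000110011101 right by 20 (32-bit) = 0b110000110011101110101010010 = 102358354

102358354


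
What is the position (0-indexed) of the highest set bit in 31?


0b11111. Highest set bit at position 4

4


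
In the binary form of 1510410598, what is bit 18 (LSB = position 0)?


0b1011010000001110000100101100110, position 18 = 1

1


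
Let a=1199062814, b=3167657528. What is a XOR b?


1199062814 ^ 3167657528 = 4223050022

4223050022


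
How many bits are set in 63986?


0b1111100111110010 has 11 set bits

11


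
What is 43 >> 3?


0b101011 >> 3 = 0b101 = 5

5


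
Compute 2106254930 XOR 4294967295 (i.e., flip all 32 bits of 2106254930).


2106254930 ^ 4294967295 = 2188712365

2188712365


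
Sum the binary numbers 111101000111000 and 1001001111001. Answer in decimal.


111101000111000 + 1001001111001 = 1000110010110001 = 36017

36017


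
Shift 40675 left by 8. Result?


0b1001111011100011 << 8 = 0b100111101110001100000000 = 10412800

10412800


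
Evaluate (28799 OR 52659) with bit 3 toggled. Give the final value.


Step 1: 28799 | 52659 = 65023
Step 2: 65023 ^ (1 << 3) = 65023 ^ 8 = 65015

65015


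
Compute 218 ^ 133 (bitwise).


0b11011010 ^ 0b10000101 = 0b1011111 = 95

95


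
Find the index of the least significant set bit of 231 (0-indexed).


0b11100111. Lowest set bit at position 0

0


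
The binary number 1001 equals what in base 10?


1001 in decimal = 9

9


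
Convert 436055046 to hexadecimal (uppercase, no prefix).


436055046 = 19FDAC06 hex

19FDAC06


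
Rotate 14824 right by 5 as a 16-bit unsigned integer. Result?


Rotate 0b11100111101000 right by 5 (16-bit) = 0b100000111001111 = 16847

16847


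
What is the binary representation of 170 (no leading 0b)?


170 = 10101010 in binary

10101010


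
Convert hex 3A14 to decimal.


3A14 hex = 14868 decimal

14868


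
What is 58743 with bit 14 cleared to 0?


58743 & ~(1 << 14) = 42359

42359


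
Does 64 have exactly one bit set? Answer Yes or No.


0b1000000. Only one bit set => Yes

Yes


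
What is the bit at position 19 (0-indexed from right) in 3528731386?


0b11010010010101000010101011111010, position 19 = 0

0


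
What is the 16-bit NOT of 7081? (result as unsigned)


~0b1101110101001 = 0b1110010001010110 = 58454 (16-bit unsigned)

58454


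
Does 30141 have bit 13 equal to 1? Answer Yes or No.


0b111010110111101, bit 13 = 1. Yes

Yes


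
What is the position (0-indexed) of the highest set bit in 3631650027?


0b11011000011101101001010011101011. Highest set bit at position 31

31


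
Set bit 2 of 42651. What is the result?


42651 | (1 << 2) = 42651 | 4 = 42655

42655


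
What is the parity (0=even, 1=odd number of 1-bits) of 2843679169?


0b10101001011111110001100111000001 has 17 ones => parity 1

1


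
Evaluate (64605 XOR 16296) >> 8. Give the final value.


Step 1: 64605 ^ 16296 = 50165
Step 2: 50165 >> 8 = 195

195


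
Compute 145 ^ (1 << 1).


145 ^ (1 << 1) = 145 ^ 2 = 147

147


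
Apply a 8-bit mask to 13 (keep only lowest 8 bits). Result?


13 & 255 = 13

13


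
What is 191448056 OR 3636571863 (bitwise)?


0b1011011010010100001111111000 | 0b11011000110000011010111011010111 = 0b11011011111010011110111111111111 = 3689541631

3689541631


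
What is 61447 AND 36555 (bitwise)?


0b1111000000000111 & 0b1000111011001011 = 0b1000000000000011 = 32771

32771


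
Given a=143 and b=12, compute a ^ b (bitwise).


143 ^ 12 = 131

131


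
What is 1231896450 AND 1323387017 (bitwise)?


0b1001001011011010011111110000010 & 0b1001110111000010100100010001001 = 0b1001000011000010000100010000000 = 1214318720

1214318720


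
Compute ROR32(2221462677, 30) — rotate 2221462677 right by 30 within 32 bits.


Rotate 0b10000100011010001101010010010101 right by 30 (32-bit) = 0b10001101000110101001001010110 = 295916118

295916118


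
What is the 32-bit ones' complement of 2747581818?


2747581818 ^ 4294967295 = 1547385477

1547385477


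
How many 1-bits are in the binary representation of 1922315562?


0b1110010100101000011010100101010 has 14 set bits

14


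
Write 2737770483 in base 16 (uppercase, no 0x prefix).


2737770483 = A32F0FF3 hex

A32F0FF3


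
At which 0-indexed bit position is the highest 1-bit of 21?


0b10101. Highest set bit at position 4

4


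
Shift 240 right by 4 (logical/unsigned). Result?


0b11110000 >> 4 = 0b1111 = 15

15


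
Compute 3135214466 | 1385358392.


0b10111010110111111001001110000010 | 0b1010010100100101110010000111000 = 0b11111010110111111111011110111010 = 4208981946

4208981946


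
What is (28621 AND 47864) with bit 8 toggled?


Step 1: 28621 & 47864 = 10952
Step 2: 10952 ^ (1 << 8) = 10952 ^ 256 = 11208

11208


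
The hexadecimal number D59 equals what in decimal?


D59 hex = 3417 decimal

3417


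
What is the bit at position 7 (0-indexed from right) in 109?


0b1101101, position 7 = 0

0


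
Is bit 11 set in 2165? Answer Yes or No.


0b100001110101, bit 11 = 1. Yes

Yes


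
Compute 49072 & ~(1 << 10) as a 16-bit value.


49072 & ~(1 << 10) = 48048

48048


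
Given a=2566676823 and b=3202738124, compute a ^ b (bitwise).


2566676823 ^ 3202738124 = 639207067

639207067


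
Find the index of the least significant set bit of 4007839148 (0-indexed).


0b11101110111000101100010110101100. Lowest set bit at position 2

2


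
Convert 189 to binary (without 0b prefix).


189 = 10111101 in binary

10111101


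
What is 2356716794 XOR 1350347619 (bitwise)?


0b10001100011110001010010011111010 ^ 0b1010000011111001010101101100011 = 0b11011100000001000000111110011001 = 3691253657

3691253657


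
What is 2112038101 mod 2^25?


2112038101 & 33554431 = 31663317

31663317


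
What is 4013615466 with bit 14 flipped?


4013615466 ^ (1 << 14) = 4013615466 ^ 16384 = 4013599082

4013599082


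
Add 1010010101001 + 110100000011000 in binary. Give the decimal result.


1010010101001 + 110100000011000 = 111110011000001 = 31937

31937


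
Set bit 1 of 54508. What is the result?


54508 | (1 << 1) = 54508 | 2 = 54510

54510


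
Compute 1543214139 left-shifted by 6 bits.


0b1011011111110111001010000111011 << 6 = 0b1011011111110111001010000111011000000 = 98765704896

98765704896


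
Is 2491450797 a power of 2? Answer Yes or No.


0b10010100100000001000010110101101. Multiple bits set => No

No


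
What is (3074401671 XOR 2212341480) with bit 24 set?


Step 1: 3074401671 ^ 2212341480 = 887227247
Step 2: 887227247 | (1 << 24) = 887227247 | 16777216 = 904004463

904004463


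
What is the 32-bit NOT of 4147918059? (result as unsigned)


~0b11110111001111000011010011101011 = 0b1000110000111100101100010100 = 147049236 (32-bit unsigned)

147049236


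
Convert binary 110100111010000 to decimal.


110100111010000 in decimal = 27088

27088


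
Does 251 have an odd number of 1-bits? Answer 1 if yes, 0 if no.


0b11111011 has 7 ones => parity 1

1


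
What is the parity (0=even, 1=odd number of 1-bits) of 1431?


0b10110010111 has 7 ones => parity 1

1


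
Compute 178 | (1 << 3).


178 | (1 << 3) = 178 | 8 = 186

186


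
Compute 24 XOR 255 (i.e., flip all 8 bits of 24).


24 ^ 255 = 231

231


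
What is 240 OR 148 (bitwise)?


0b11110000 | 0b10010100 = 0b11110100 = 244

244


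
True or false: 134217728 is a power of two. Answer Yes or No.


0b1000000000000000000000000000. Only one bit set => Yes

Yes


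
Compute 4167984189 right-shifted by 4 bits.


0b11111000011011100110010000111101 >> 4 = 0b1111100001101110011001000011 = 260499011

260499011


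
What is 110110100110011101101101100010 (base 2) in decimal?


110110100110011101101101100010 in decimal = 916052834

916052834


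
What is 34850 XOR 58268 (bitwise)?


0b1000100000100010 ^ 0b1110001110011100 = 0b110101110111110 = 27582

27582


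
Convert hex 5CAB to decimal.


5CAB hex = 23723 decimal

23723


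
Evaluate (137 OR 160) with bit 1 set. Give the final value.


Step 1: 137 | 160 = 169
Step 2: 169 | (1 << 1) = 169 | 2 = 171

171


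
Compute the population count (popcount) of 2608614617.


0b10011011011111000100110011011001 has 18 set bits

18


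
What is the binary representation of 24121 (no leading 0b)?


24121 = 101111000111001 in binary

101111000111001


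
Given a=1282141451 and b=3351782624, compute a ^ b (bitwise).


1282141451 ^ 3351782624 = 2342767083

2342767083


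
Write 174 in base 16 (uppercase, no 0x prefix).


174 = AE hex

AE


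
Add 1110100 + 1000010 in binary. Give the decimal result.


1110100 + 1000010 = 10110110 = 182

182


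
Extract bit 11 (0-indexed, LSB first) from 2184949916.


0b10000010001110111011000010011100, position 11 = 0

0


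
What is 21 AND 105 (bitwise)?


0b10101 & 0b1101001 = 0b1 = 1

1


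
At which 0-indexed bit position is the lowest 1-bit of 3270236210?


0b11000010111010111101100000110010. Lowest set bit at position 1

1


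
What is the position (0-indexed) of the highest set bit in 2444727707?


0b10010001101101111001010110011011. Highest set bit at position 31

31


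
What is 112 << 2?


0b1110000 << 2 = 0b111000000 = 448

448


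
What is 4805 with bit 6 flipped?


4805 ^ (1 << 6) = 4805 ^ 64 = 4741

4741


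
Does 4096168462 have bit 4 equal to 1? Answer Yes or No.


0b11110100001001101001001000001110, bit 4 = 0. No

No


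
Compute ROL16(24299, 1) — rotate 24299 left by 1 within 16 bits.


Rotate 0b101111011101011 left by 1 (16-bit) = 0b1011110111010110 = 48598

48598


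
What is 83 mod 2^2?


83 & 3 = 3

3


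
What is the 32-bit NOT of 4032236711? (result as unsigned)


~0b11110000010101110000110010100111 = 0b1111101010001111001101011000 = 262730584 (32-bit unsigned)

262730584


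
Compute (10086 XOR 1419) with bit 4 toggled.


Step 1: 10086 ^ 1419 = 8941
Step 2: 8941 ^ (1 << 4) = 8941 ^ 16 = 8957

8957


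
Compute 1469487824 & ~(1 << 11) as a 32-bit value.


1469487824 & ~(1 << 11) = 1469485776

1469485776


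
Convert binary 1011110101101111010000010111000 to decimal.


1011110101101111010000010111000 in decimal = 1589092536

1589092536


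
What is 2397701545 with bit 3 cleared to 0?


2397701545 & ~(1 << 3) = 2397701537

2397701537


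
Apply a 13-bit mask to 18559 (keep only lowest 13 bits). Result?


18559 & 8191 = 2175

2175


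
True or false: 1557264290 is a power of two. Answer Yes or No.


0b1011100110100011111011110100010. Multiple bits set => No

No


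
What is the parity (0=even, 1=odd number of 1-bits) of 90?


0b1011010 has 4 ones => parity 0

0


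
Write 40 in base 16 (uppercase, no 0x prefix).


40 = 28 hex

28


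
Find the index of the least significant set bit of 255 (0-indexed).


0b11111111. Lowest set bit at position 0

0


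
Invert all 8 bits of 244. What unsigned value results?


244 ^ 255 = 11

11


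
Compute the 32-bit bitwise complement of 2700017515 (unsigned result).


~0b10100000111011101111111101101011 = 0b1011111000100010000000010010100 = 1594949780 (32-bit unsigned)

1594949780


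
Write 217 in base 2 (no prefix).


217 = 11011001 in binary

11011001


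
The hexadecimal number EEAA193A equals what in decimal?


EEAA193A hex = 4004124986 decimal

4004124986


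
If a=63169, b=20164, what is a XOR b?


63169 ^ 20164 = 47109

47109


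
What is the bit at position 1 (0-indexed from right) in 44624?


0b1010111001010000, position 1 = 0

0


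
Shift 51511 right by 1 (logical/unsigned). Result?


0b1100100100110111 >> 1 = 0b110010010011011 = 25755

25755


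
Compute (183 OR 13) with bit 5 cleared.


Step 1: 183 | 13 = 191
Step 2: 191 & ~(1 << 5) = 159

159


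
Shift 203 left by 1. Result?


0b11001011 << 1 = 0b110010110 = 406

406


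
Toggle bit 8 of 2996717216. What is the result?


2996717216 ^ (1 << 8) = 2996717216 ^ 256 = 2996717472

2996717472


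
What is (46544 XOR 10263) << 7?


Step 1: 46544 ^ 10263 = 40391
Step 2: 40391 << 7 = 5170048

5170048


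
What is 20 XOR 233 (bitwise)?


0b10100 ^ 0b11101001 = 0b11111101 = 253

253


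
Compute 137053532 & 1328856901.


0b1000001010110100010101011100 & 0b1001111001101001011111101000101 = 0b1000001000000000010101000100 = 136316228

136316228


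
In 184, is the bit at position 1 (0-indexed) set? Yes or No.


0b10111000, bit 1 = 0. No

No


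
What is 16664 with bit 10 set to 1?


16664 | (1 << 10) = 16664 | 1024 = 17688

17688


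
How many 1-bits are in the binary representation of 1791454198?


0b1101010110001110110101111110110 has 20 set bits

20


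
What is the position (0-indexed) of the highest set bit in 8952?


0b10001011111000. Highest set bit at position 13

13


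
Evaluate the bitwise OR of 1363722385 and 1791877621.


0b1010001010010001100000010010001 | 0b1101010110011011110000111110101 = 0b1111011110011011110000111110101 = 2077090293

2077090293


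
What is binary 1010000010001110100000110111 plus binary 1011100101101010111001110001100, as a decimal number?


1010000010001110100000110111 + 1011100101101010111001110001100 = 1100110101111100101101111000011 = 1723751363

1723751363


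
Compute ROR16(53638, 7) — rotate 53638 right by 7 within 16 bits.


Rotate 0b1101000110000110 right by 7 (16-bit) = 0b110110100011 = 3491

3491


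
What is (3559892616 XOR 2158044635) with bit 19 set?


Step 1: 3559892616 ^ 2158044635 = 1418625875
Step 2: 1418625875 | (1 << 19) = 1418625875 | 524288 = 1418625875

1418625875


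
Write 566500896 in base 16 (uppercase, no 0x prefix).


566500896 = 21C41E20 hex

21C41E20


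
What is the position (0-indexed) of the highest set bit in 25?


0b11001. Highest set bit at position 4

4


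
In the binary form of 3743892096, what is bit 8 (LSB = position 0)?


0b11011111001001110100001010000000, position 8 = 0

0


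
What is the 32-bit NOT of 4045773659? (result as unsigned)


~0b11110001001001011001101101011011 = 0b1110110110100110010010100100 = 249193636 (32-bit unsigned)

249193636


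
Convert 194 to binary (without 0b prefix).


194 = 11000010 in binary

11000010


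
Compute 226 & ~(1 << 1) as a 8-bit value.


226 & ~(1 << 1) = 224

224


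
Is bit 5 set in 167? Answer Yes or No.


0b10100111, bit 5 = 1. Yes

Yes


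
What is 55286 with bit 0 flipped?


55286 ^ (1 << 0) = 55286 ^ 1 = 55287

55287


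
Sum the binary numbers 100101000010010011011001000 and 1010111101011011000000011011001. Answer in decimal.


100101000010010011011001000 + 1010111101011011000000011011001 = 1011100010011101010011110100001 = 1548658593

1548658593


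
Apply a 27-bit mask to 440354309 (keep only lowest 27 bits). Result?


440354309 & 134217727 = 37701125

37701125


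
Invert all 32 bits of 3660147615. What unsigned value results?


3660147615 ^ 4294967295 = 634819680

634819680


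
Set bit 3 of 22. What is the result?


22 | (1 << 3) = 22 | 8 = 30

30


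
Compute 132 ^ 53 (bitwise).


0b10000100 ^ 0b110101 = 0b10110001 = 177

177


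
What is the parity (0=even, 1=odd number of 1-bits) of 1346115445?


0b1010000001111000001011101110101 has 15 ones => parity 1

1


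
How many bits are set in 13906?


0b11011001010010 has 7 set bits

7


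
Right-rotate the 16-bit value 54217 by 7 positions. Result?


Rotate 0b1101001111001001 right by 7 (16-bit) = 0b1001001110100111 = 37799

37799


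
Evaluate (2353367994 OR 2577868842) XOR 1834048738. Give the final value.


Step 1: 2353367994 | 2577868842 = 2649205690
Step 2: 2649205690 ^ 1834048738 = 4038522712

4038522712


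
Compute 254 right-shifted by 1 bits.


0b11111110 >> 1 = 0b1111111 = 127

127


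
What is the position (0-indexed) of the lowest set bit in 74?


0b1001010. Lowest set bit at position 1

1


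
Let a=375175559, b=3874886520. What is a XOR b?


375175559 ^ 3874886520 = 4037716735

4037716735


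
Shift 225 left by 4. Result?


0b11100001 << 4 = 0b111000010000 = 3600

3600


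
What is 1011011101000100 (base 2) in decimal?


1011011101000100 in decimal = 46916

46916


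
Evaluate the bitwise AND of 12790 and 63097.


0b11000111110110 & 0b1111011001111001 = 0b11000001110000 = 12400

12400


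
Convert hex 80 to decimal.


80 hex = 128 decimal

128


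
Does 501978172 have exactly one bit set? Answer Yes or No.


0b11101111010111001010000111100. Multiple bits set => No

No


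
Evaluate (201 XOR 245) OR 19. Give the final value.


Step 1: 201 ^ 245 = 60
Step 2: 60 | 19 = 63

63


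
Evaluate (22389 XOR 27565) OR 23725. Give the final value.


Step 1: 22389 ^ 27565 = 15576
Step 2: 15576 | 23725 = 31997

31997


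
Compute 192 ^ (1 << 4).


192 ^ (1 << 4) = 192 ^ 16 = 208

208


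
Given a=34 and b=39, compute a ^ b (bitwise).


34 ^ 39 = 5

5


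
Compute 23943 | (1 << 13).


23943 | (1 << 13) = 23943 | 8192 = 32135

32135


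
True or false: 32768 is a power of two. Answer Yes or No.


0b1000000000000000. Only one bit set => Yes

Yes


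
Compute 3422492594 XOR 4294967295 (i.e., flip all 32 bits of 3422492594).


3422492594 ^ 4294967295 = 872474701

872474701


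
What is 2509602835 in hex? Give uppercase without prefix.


2509602835 = 95958013 hex

95958013


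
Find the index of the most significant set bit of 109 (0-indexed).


0b1101101. Highest set bit at position 6

6


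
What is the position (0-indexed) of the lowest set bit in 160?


0b10100000. Lowest set bit at position 5

5


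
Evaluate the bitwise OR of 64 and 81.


0b1000000 | 0b1010001 = 0b1010001 = 81

81


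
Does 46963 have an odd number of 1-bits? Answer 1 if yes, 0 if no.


0b1011011101110011 has 11 ones => parity 1

1


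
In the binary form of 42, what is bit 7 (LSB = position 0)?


0b101010, position 7 = 0

0


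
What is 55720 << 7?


0b1101100110101000 << 7 = 0b11011001101010000000000 = 7132160

7132160


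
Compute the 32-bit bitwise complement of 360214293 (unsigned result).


~0b10101011110000110111100010101 = 0b11101010100001111001000011101010 = 3934753002 (32-bit unsigned)

3934753002


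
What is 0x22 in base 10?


22 hex = 34 decimal

34


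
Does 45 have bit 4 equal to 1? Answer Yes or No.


0b101101, bit 4 = 0. No

No


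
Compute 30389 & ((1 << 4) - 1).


30389 & 15 = 5

5


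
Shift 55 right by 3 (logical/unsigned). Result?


0b110111 >> 3 = 0b110 = 6

6


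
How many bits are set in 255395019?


0b1111001110010000010011001011 has 14 set bits

14


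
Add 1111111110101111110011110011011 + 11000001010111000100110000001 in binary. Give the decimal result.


1111111110101111110011110011011 + 11000001010111000100110000001 = 10011000000000110111000100011100 = 2550362396

2550362396


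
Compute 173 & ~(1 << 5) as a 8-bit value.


173 & ~(1 << 5) = 141

141


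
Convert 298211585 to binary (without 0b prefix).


298211585 = 10001110001100101100100000001 in binary

10001110001100101100100000001


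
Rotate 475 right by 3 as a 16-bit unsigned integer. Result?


Rotate 0b111011011 right by 3 (16-bit) = 0b110000000111011 = 24635

24635


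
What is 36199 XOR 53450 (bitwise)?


0b1000110101100111 ^ 0b1101000011001010 = 0b101110110101101 = 23981

23981


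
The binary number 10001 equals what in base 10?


10001 in decimal = 17

17


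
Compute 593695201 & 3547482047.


0b100011011000110001000111100001 & 0b11010011011100100100011110111111 = 0b11011000100000000110100001 = 56754593

56754593


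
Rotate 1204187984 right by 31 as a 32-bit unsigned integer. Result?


Rotate 0b1000111110001100111001101010000 right by 31 (32-bit) = 0b10001111100011001110011010100000 = 2408375968

2408375968


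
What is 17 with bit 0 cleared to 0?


17 & ~(1 << 0) = 16

16


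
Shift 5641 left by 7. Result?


0b1011000001001 << 7 = 0b10110000010010000000 = 722048

722048


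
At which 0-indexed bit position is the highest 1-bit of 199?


0b11000111. Highest set bit at position 7

7


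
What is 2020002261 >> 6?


0b1111000011001101100100111010101 >> 6 = 0b1111000011001101100100111 = 31562535

31562535


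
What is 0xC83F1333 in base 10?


C83F1333 hex = 3359576883 decimal

3359576883


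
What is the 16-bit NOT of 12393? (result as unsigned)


~0b11000001101001 = 0b1100111110010110 = 53142 (16-bit unsigned)

53142


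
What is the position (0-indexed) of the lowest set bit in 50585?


0b1100010110011001. Lowest set bit at position 0

0


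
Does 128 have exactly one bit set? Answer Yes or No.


0b10000000. Only one bit set => Yes

Yes


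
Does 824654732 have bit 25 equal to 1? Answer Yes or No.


0b110001001001110011101110001100, bit 25 = 0. No

No


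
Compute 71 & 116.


0b1000111 & 0b1110100 = 0b1000100 = 68

68


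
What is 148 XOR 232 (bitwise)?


0b10010100 ^ 0b11101000 = 0b1111100 = 124

124


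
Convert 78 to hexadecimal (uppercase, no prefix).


78 = 4E hex

4E


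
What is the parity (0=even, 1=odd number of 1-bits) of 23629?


0b101110001001101 has 8 ones => parity 0

0


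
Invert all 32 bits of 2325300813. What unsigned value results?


2325300813 ^ 4294967295 = 1969666482

1969666482


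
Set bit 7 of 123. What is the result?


123 | (1 << 7) = 123 | 128 = 251

251


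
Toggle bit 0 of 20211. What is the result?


20211 ^ (1 << 0) = 20211 ^ 1 = 20210

20210


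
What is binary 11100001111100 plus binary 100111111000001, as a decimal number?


11100001111100 + 100111111000001 = 1000100000111101 = 34877

34877


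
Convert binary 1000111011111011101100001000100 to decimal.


1000111011111011101100001000100 in decimal = 1199429700

1199429700


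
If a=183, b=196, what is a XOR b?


183 ^ 196 = 115

115


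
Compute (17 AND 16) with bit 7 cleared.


Step 1: 17 & 16 = 16
Step 2: 16 & ~(1 << 7) = 16

16


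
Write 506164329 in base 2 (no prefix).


506164329 = 11110001010110111010001101001 in binary

11110001010110111010001101001


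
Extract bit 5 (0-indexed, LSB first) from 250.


0b11111010, position 5 = 1

1


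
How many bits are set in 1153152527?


0b1000100101110111011011000001111 has 17 set bits

17


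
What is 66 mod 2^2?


66 & 3 = 2

2


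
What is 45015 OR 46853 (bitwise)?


0b1010111111010111 | 0b1011011100000101 = 0b1011111111010111 = 49111

49111


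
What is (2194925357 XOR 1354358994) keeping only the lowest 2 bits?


Step 1: 2194925357 ^ 1354358994 = 3530164223
Step 2: 3530164223 & 3 = 3

3


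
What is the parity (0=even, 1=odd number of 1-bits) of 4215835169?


0b11111011010010001000101000100001 has 14 ones => parity 0

0


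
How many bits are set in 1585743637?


0b1011110100001001000011100010101 has 14 set bits

14


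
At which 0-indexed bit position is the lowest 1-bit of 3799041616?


0b11100010011100001100011001010000. Lowest set bit at position 4

4


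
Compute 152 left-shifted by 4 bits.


0b10011000 << 4 = 0b100110000000 = 2432

2432


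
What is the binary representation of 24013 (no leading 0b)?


24013 = 101110111001101 in binary

101110111001101


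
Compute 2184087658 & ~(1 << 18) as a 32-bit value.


2184087658 & ~(1 << 18) = 2183825514

2183825514


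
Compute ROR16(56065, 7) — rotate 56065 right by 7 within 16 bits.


Rotate 0b1101101100000001 right by 7 (16-bit) = 0b1110110110 = 950

950


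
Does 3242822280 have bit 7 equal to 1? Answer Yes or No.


0b11000001010010011000101010001000, bit 7 = 1. Yes

Yes


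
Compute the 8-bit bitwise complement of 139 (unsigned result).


~0b10001011 = 0b1110100 = 116 (8-bit unsigned)

116


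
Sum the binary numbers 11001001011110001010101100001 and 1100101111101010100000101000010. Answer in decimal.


11001001011110001010101100001 + 1100101111101010100000101000010 = 1111111001001000101011010100011 = 2133087907

2133087907


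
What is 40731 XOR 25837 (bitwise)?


0b1001111100011011 ^ 0b110010011101101 = 0b1111101111110110 = 64502

64502


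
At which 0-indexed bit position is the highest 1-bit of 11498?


0b10110011101010. Highest set bit at position 13

13


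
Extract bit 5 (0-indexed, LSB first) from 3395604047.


0b11001010011001001100111001001111, position 5 = 0

0


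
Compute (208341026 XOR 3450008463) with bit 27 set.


Step 1: 208341026 ^ 3450008463 = 3251239853
Step 2: 3251239853 | (1 << 27) = 3251239853 | 134217728 = 3385457581

3385457581


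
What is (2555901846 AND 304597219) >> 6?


Step 1: 2555901846 & 304597219 = 268943490
Step 2: 268943490 >> 6 = 4202242

4202242


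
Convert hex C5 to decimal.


C5 hex = 197 decimal

197


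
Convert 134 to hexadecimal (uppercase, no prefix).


134 = 86 hex

86


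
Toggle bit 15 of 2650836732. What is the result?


2650836732 ^ (1 << 15) = 2650836732 ^ 32768 = 2650803964

2650803964


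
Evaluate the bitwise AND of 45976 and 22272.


0b1011001110011000 & 0b101011100000000 = 0b1001100000000 = 4864

4864


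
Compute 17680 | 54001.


0b100010100010000 | 0b1101001011110001 = 0b1101011111110001 = 55281

55281


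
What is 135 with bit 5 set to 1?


135 | (1 << 5) = 135 | 32 = 167

167


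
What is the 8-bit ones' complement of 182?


182 ^ 255 = 73

73


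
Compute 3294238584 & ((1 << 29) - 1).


3294238584 & 536870911 = 73013112

73013112


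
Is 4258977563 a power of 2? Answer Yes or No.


0b11111101110110101101011100011011. Multiple bits set => No

No


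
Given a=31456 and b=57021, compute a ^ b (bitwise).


31456 ^ 57021 = 42077

42077


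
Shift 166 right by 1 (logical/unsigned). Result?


0b10100110 >> 1 = 0b1010011 = 83

83


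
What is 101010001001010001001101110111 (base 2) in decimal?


101010001001010001001101110111 in decimal = 707072887

707072887


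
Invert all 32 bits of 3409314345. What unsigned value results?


3409314345 ^ 4294967295 = 885652950

885652950


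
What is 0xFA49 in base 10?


FA49 hex = 64073 decimal

64073


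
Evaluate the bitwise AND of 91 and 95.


0b1011011 & 0b1011111 = 0b1011011 = 91

91


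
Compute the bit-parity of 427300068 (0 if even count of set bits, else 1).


0b11001011110000001010011100100 has 13 ones => parity 1

1


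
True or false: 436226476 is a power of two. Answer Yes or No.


0b11010000000000100100110101100. Multiple bits set => No

No


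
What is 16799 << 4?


0b100000110011111 << 4 = 0b1000001100111110000 = 268784

268784


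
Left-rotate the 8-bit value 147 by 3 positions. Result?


Rotate 0b10010011 left by 3 (8-bit) = 0b10011100 = 156

156


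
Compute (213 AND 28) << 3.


Step 1: 213 & 28 = 20
Step 2: 20 << 3 = 160

160


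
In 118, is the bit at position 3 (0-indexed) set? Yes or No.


0b1110110, bit 3 = 0. No

No


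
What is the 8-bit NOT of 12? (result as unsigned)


~0b1100 = 0b11110011 = 243 (8-bit unsigned)

243


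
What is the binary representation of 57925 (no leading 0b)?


57925 = 1110001001000101 in binary

1110001001000101


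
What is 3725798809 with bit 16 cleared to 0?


3725798809 & ~(1 << 16) = 3725733273

3725733273


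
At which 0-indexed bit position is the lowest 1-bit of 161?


0b10100001. Lowest set bit at position 0

0


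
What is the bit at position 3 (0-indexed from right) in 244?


0b11110100, position 3 = 0

0


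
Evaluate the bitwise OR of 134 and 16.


0b10000110 | 0b10000 = 0b10010110 = 150

150


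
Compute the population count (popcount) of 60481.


0b1110110001000001 has 7 set bits

7


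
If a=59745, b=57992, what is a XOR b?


59745 ^ 57992 = 3049

3049


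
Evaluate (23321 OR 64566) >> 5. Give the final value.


Step 1: 23321 | 64566 = 65343
Step 2: 65343 >> 5 = 2041

2041


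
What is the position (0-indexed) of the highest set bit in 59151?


0b1110011100001111. Highest set bit at position 15

15


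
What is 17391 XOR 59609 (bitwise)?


0b100001111101111 ^ 0b1110100011011001 = 0b1010101100110110 = 43830

43830


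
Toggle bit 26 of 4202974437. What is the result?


4202974437 ^ (1 << 26) = 4202974437 ^ 67108864 = 4270083301

4270083301


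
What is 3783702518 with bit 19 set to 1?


3783702518 | (1 << 19) = 3783702518 | 524288 = 3784226806

3784226806


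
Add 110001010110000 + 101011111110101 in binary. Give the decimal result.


110001010110000 + 101011111110101 = 1011101010100101 = 47781

47781


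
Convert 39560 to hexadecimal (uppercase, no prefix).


39560 = 9A88 hex

9A88


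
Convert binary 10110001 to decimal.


10110001 in decimal = 177

177


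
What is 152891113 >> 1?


0b1001000111001110111011101001 >> 1 = 0b100100011100111011101110100 = 76445556

76445556


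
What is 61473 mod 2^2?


61473 & 3 = 1

1


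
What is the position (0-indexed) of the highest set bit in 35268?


0b1000100111000100. Highest set bit at position 15

15


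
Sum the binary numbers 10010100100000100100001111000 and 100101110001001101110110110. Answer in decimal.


10010100100000100100001111000 + 100101110001001101110110110 = 10111010010001110010000101110 = 390652974

390652974


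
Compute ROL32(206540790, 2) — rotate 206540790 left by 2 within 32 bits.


Rotate 0b1100010011111000111111110110 left by 2 (32-bit) = 0b110001001111100011111111011000 = 826163160

826163160


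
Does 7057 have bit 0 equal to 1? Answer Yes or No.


0b1101110010001, bit 0 = 1. Yes

Yes


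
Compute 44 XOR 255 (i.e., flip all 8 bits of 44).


44 ^ 255 = 211

211


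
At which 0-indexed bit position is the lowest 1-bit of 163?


0b10100011. Lowest set bit at position 0

0


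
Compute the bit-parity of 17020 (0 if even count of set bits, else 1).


0b100001001111100 has 7 ones => parity 1

1


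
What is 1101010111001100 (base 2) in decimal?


1101010111001100 in decimal = 54732

54732


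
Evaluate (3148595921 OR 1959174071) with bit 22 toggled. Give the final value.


Step 1: 3148595921 | 1959174071 = 4293910519
Step 2: 4293910519 ^ (1 << 22) = 4293910519 ^ 4194304 = 4289716215

4289716215


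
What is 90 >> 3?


0b1011010 >> 3 = 0b1011 = 11

11


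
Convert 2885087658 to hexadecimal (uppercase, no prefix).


2885087658 = ABF6F1AA hex

ABF6F1AA


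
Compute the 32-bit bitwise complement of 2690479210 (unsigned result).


~0b10100000010111010111010001101010 = 0b1011111101000101000101110010101 = 1604488085 (32-bit unsigned)

1604488085
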